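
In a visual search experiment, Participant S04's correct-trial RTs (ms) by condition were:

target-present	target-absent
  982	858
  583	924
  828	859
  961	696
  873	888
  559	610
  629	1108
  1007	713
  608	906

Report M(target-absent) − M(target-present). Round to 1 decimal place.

59.1 ms

M(target-present) = 7030/9 = 781.111
M(target-absent) = 7562/9 = 840.222
Difference = 840.222 − 781.111 = 59.111 ms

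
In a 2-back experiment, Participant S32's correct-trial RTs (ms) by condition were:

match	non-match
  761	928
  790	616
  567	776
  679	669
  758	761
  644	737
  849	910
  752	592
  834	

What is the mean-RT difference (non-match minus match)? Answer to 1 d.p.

11.5 ms

M(match) = 6634/9 = 737.111
M(non-match) = 5989/8 = 748.625
Difference = 748.625 − 737.111 = 11.514 ms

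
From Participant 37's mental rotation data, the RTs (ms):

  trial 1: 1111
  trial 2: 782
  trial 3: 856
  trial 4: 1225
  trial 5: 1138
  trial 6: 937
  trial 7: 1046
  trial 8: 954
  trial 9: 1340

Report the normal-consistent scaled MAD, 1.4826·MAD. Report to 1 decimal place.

Sorted: 782, 856, 937, 954, 1046, 1111, 1138, 1225, 1340 → median = 1046
|x − 1046| sorted: 0, 65, 92, 92, 109, 179, 190, 264, 294 → MAD = 109
Robust SD ≈ 1.4826 × 109 = 161.603

161.6 ms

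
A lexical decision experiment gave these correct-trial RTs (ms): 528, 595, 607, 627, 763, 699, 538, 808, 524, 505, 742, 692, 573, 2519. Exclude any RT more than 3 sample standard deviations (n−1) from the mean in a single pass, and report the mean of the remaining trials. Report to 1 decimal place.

n = 14, ΣRT = 10720, M = 765.714
Σ(x−M)² = 3431726.86; s = √(3431726.86/13) = 513.789
Cutoffs: 765.714 ± 3·513.789 → [-775.7, 2307.1]
Outside: 2519 → excluded.
Retained (n=13): Σ = 8201, mean = 8201/13 = 630.846

630.8 ms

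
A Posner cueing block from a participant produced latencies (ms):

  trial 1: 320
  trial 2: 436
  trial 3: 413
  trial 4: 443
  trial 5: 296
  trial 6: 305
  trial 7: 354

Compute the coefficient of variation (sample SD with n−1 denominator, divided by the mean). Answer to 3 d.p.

0.172

n = 7, Σ = 2567, M = 366.7143
Σ(x−M)² = 23915.429; s = √(23915.429/6) = 63.1340
CV = 63.1340 / 366.7143 = 0.17216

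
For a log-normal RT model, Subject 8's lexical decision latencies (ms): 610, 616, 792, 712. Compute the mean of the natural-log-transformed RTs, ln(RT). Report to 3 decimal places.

6.520

ln(RT): 6.4135, 6.4232, 6.6746, 6.5681
Σ ln(RT) = 26.0793
Mean = 26.0793/4 = 6.51984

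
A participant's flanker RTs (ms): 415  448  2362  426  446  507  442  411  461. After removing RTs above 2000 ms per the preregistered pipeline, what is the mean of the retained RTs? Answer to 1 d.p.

Excluded: 2362
Retained (n=8): Σ = 3556
Mean = 3556/8 = 444.5000

444.5 ms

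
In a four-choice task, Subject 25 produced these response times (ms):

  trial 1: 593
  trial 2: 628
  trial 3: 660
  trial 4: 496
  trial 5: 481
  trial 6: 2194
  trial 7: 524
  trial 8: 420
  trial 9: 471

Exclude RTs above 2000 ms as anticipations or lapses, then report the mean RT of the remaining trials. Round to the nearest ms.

534 ms

Excluded: 2194
Retained (n=8): Σ = 4273
Mean = 4273/8 = 534.1250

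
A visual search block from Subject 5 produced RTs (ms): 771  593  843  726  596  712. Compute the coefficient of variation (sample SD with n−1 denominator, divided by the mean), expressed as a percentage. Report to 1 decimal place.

n = 6, Σ = 4241, M = 706.8333
Σ(x−M)² = 48294.833; s = √(48294.833/5) = 98.2800
CV = 98.2800 / 706.8333 = 0.13904 = 13.904%

13.9%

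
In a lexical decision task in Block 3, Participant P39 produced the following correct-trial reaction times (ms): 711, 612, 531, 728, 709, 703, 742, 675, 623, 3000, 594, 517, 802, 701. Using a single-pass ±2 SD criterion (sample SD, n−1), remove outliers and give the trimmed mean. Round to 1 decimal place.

n = 14, ΣRT = 11648, M = 832.000
Σ(x−M)² = 5146812.00; s = √(5146812.00/13) = 629.213
Cutoffs: 832.000 ± 2·629.213 → [-426.4, 2090.4]
Outside: 3000 → excluded.
Retained (n=13): Σ = 8648, mean = 8648/13 = 665.231

665.2 ms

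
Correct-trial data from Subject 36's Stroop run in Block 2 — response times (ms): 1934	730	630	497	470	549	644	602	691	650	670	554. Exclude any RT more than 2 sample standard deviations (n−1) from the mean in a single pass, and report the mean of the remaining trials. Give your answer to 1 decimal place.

607.9 ms

n = 12, ΣRT = 8621, M = 718.417
Σ(x−M)² = 1678932.92; s = √(1678932.92/11) = 390.679
Cutoffs: 718.417 ± 2·390.679 → [-62.9, 1499.8]
Outside: 1934 → excluded.
Retained (n=11): Σ = 6687, mean = 6687/11 = 607.909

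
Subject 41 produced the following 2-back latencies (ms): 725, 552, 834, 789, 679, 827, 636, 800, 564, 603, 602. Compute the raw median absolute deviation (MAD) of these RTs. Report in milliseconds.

Sorted: 552, 564, 602, 603, 636, 679, 725, 789, 800, 827, 834 → median = 679
|x − 679|: 46, 127, 155, 110, 0, 148, 43, 121, 115, 76, 77
Sorted deviations: 0, 43, 46, 76, 77, 110, 115, 121, 127, 148, 155 → MAD = 110

110 ms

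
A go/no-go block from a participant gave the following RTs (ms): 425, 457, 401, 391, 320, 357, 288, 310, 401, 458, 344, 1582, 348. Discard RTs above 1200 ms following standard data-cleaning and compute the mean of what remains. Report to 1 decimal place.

375.0 ms

Excluded: 1582
Retained (n=12): Σ = 4500
Mean = 4500/12 = 375.0000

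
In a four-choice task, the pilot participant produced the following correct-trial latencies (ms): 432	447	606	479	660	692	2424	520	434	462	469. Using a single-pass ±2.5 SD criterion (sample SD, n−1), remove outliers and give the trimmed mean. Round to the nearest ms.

n = 11, ΣRT = 7625, M = 693.182
Σ(x−M)² = 3379999.64; s = √(3379999.64/10) = 581.378
Cutoffs: 693.182 ± 2.5·581.378 → [-760.3, 2146.6]
Outside: 2424 → excluded.
Retained (n=10): Σ = 5201, mean = 5201/10 = 520.100

520 ms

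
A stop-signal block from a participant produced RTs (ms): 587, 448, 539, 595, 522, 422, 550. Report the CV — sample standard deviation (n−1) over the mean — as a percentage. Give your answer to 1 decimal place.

n = 7, Σ = 3663, M = 523.2857
Σ(x−M)² = 26091.429; s = √(26091.429/6) = 65.9437
CV = 65.9437 / 523.2857 = 0.12602 = 12.602%

12.6%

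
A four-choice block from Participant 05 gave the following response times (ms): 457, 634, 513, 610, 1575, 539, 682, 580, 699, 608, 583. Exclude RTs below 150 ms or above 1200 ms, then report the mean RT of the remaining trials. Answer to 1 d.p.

590.5 ms

Excluded: 1575
Retained (n=10): Σ = 5905
Mean = 5905/10 = 590.5000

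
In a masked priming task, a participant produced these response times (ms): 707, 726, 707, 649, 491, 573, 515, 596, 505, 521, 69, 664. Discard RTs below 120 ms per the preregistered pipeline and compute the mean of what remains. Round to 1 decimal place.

Excluded: 69
Retained (n=11): Σ = 6654
Mean = 6654/11 = 604.9091

604.9 ms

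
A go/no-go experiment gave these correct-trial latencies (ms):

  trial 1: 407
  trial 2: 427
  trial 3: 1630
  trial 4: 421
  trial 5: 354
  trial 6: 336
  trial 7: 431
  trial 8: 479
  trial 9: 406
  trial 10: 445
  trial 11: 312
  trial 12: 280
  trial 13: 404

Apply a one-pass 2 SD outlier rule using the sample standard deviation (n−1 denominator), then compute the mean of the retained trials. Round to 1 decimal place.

n = 13, ΣRT = 6332, M = 487.077
Σ(x−M)² = 1453182.92; s = √(1453182.92/12) = 347.992
Cutoffs: 487.077 ± 2·347.992 → [-208.9, 1183.1]
Outside: 1630 → excluded.
Retained (n=12): Σ = 4702, mean = 4702/12 = 391.833

391.8 ms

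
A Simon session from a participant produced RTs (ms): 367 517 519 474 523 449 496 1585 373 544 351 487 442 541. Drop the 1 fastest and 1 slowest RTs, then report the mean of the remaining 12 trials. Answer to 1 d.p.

477.7 ms

Sorted: 351, 367, 373, 442, 449, 474, 487, 496, 517, 519, 523, 541, 544, 1585
Drop lowest 1 (351) and highest 1 (1585)
Remaining (n=12): Σ = 5732, mean = 5732/12 = 477.667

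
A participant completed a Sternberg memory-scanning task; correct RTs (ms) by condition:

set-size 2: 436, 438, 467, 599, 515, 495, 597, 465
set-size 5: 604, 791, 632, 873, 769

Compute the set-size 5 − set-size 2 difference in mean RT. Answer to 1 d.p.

M(set-size 2) = 4012/8 = 501.500
M(set-size 5) = 3669/5 = 733.800
Difference = 733.800 − 501.500 = 232.300 ms

232.3 ms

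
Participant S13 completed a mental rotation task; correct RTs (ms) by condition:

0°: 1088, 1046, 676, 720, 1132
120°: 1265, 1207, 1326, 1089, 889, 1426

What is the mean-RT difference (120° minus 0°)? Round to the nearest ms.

M(0°) = 4662/5 = 932.400
M(120°) = 7202/6 = 1200.333
Difference = 1200.333 − 932.400 = 267.933 ms

268 ms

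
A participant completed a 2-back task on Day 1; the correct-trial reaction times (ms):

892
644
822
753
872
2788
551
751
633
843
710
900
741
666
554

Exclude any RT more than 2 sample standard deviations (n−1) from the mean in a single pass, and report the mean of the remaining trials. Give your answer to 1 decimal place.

738.0 ms

n = 15, ΣRT = 13120, M = 874.667
Σ(x−M)² = 4103387.33; s = √(4103387.33/14) = 541.386
Cutoffs: 874.667 ± 2·541.386 → [-208.1, 1957.4]
Outside: 2788 → excluded.
Retained (n=14): Σ = 10332, mean = 10332/14 = 738.000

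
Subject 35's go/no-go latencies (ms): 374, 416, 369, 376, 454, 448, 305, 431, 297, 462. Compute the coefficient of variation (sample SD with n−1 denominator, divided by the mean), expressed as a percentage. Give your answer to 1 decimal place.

15.1%

n = 10, Σ = 3932, M = 393.2000
Σ(x−M)² = 31665.600; s = √(31665.600/9) = 59.3161
CV = 59.3161 / 393.2000 = 0.15085 = 15.085%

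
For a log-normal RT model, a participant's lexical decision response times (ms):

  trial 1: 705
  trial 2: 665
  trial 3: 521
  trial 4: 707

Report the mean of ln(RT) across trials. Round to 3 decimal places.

ln(RT): 6.5582, 6.4998, 6.2558, 6.5610
Σ ln(RT) = 25.8748
Mean = 25.8748/4 = 6.46869

6.469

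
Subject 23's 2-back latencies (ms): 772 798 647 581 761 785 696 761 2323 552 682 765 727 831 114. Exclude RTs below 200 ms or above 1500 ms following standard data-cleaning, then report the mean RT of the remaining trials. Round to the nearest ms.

720 ms

Excluded: 114, 2323
Retained (n=13): Σ = 9358
Mean = 9358/13 = 719.8462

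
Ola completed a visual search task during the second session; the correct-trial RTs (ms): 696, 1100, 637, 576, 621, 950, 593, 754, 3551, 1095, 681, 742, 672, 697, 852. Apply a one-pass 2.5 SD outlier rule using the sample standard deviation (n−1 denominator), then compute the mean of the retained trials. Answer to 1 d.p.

n = 15, ΣRT = 14217, M = 947.800
Σ(x−M)² = 7651642.40; s = √(7651642.40/14) = 739.287
Cutoffs: 947.800 ± 2.5·739.287 → [-900.4, 2796.0]
Outside: 3551 → excluded.
Retained (n=14): Σ = 10666, mean = 10666/14 = 761.857

761.9 ms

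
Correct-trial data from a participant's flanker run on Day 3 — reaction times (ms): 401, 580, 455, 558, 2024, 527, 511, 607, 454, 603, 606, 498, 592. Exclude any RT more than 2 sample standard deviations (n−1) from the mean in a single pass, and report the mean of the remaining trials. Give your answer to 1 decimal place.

532.7 ms

n = 13, ΣRT = 8416, M = 647.385
Σ(x−M)² = 2106505.08; s = √(2106505.08/12) = 418.977
Cutoffs: 647.385 ± 2·418.977 → [-190.6, 1485.3]
Outside: 2024 → excluded.
Retained (n=12): Σ = 6392, mean = 6392/12 = 532.667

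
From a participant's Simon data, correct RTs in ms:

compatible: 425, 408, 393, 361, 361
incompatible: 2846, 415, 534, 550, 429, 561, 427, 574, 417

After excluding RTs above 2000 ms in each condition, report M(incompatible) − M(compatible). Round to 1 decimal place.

incompatible: exclude 2846
M(compatible) = 1948/5 = 389.600
M(incompatible) = 3907/8 = 488.375
Difference = 488.375 − 389.600 = 98.775 ms

98.8 ms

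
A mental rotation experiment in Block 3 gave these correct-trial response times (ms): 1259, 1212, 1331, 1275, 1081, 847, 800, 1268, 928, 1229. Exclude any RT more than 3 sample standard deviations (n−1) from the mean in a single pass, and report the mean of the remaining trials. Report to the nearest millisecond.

n = 10, ΣRT = 11230, M = 1123.000
Σ(x−M)² = 345340.00; s = √(345340.00/9) = 195.885
Cutoffs: 1123.000 ± 3·195.885 → [535.3, 1710.7]
No RTs fall outside the cutoffs; all 10 retained. Mean = 11230/10 = 1123.000

1123 ms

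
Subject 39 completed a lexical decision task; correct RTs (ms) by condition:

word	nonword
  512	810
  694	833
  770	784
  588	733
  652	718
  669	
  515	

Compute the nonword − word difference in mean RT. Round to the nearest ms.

147 ms

M(word) = 4400/7 = 628.571
M(nonword) = 3878/5 = 775.600
Difference = 775.600 − 628.571 = 147.029 ms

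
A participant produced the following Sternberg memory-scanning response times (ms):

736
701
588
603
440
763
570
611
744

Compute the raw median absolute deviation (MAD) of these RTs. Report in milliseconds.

Sorted: 440, 570, 588, 603, 611, 701, 736, 744, 763 → median = 611
|x − 611|: 125, 90, 23, 8, 171, 152, 41, 0, 133
Sorted deviations: 0, 8, 23, 41, 90, 125, 133, 152, 171 → MAD = 90

90 ms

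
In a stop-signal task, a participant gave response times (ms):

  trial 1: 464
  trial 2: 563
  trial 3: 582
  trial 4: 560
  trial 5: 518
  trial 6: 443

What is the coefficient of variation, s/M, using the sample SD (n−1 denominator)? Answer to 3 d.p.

0.110

n = 6, Σ = 3130, M = 521.6667
Σ(x−M)² = 16345.333; s = √(16345.333/5) = 57.1758
CV = 57.1758 / 521.6667 = 0.10960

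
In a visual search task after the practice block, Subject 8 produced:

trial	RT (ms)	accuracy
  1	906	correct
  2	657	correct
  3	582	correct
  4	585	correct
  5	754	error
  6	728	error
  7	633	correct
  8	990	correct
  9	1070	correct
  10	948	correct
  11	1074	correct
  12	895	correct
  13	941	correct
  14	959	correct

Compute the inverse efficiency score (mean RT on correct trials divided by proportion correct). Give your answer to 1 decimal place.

995.6 ms

Correct trials (n=12): 906, 657, 582, 585, 633, 990, 1070, 948, 1074, 895, 941, 959
Mean correct RT = 10240/12 = 853.3333 ms
Proportion correct = 12/14
IES = 853.3333 / (12/14) = 995.556 ms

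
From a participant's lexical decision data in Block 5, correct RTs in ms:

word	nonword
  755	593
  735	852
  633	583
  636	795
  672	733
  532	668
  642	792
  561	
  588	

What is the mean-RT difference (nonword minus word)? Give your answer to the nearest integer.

77 ms

M(word) = 5754/9 = 639.333
M(nonword) = 5016/7 = 716.571
Difference = 716.571 − 639.333 = 77.238 ms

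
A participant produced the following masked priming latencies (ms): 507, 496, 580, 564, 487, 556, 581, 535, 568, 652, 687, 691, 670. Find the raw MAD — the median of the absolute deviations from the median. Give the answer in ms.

Sorted: 487, 496, 507, 535, 556, 564, 568, 580, 581, 652, 670, 687, 691 → median = 568
|x − 568|: 61, 72, 12, 4, 81, 12, 13, 33, 0, 84, 119, 123, 102
Sorted deviations: 0, 4, 12, 12, 13, 33, 61, 72, 81, 84, 102, 119, 123 → MAD = 61

61 ms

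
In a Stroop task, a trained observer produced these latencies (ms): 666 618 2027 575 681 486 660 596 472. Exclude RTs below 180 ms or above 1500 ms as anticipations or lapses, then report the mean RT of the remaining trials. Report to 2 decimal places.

Excluded: 2027
Retained (n=8): Σ = 4754
Mean = 4754/8 = 594.2500

594.25 ms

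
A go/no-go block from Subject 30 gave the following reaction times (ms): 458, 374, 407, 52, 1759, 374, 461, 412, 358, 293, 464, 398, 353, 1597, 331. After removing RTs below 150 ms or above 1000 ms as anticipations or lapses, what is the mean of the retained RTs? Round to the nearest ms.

Excluded: 52, 1597, 1759
Retained (n=12): Σ = 4683
Mean = 4683/12 = 390.2500

390 ms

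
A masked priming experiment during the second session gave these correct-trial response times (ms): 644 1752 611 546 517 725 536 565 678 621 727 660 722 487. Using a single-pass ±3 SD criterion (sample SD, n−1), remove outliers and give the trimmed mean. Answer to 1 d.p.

n = 14, ΣRT = 9791, M = 699.357
Σ(x−M)² = 1275613.21; s = √(1275613.21/13) = 313.248
Cutoffs: 699.357 ± 3·313.248 → [-240.4, 1639.1]
Outside: 1752 → excluded.
Retained (n=13): Σ = 8039, mean = 8039/13 = 618.385

618.4 ms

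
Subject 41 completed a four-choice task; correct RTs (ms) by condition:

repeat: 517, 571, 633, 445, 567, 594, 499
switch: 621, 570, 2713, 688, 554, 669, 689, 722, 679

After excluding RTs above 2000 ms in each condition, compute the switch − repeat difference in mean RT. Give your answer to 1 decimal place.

switch: exclude 2713
M(repeat) = 3826/7 = 546.571
M(switch) = 5192/8 = 649.000
Difference = 649.000 − 546.571 = 102.429 ms

102.4 ms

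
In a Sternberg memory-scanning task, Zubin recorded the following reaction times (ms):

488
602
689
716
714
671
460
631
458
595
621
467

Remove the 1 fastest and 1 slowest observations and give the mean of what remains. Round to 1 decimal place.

Sorted: 458, 460, 467, 488, 595, 602, 621, 631, 671, 689, 714, 716
Drop lowest 1 (458) and highest 1 (716)
Remaining (n=10): Σ = 5938, mean = 5938/10 = 593.800

593.8 ms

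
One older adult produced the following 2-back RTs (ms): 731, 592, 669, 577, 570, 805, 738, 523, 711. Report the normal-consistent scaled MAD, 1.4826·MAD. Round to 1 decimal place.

Sorted: 523, 570, 577, 592, 669, 711, 731, 738, 805 → median = 669
|x − 669| sorted: 0, 42, 62, 69, 77, 92, 99, 136, 146 → MAD = 77
Robust SD ≈ 1.4826 × 77 = 114.160

114.2 ms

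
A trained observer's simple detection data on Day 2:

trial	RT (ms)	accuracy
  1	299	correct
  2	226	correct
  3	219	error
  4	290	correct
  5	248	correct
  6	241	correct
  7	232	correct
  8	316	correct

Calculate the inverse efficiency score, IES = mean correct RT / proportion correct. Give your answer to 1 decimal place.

302.4 ms

Correct trials (n=7): 299, 226, 290, 248, 241, 232, 316
Mean correct RT = 1852/7 = 264.5714 ms
Proportion correct = 7/8
IES = 264.5714 / (7/8) = 302.367 ms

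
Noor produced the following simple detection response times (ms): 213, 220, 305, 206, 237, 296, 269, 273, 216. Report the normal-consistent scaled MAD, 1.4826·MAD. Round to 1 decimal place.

46.0 ms

Sorted: 206, 213, 216, 220, 237, 269, 273, 296, 305 → median = 237
|x − 237| sorted: 0, 17, 21, 24, 31, 32, 36, 59, 68 → MAD = 31
Robust SD ≈ 1.4826 × 31 = 45.961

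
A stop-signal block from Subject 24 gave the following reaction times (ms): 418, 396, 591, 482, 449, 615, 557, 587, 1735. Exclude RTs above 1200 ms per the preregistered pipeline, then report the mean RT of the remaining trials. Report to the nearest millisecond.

Excluded: 1735
Retained (n=8): Σ = 4095
Mean = 4095/8 = 511.8750

512 ms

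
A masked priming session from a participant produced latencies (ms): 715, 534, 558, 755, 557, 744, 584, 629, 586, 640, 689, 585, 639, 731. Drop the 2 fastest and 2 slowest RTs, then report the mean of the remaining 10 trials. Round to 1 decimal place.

Sorted: 534, 557, 558, 584, 585, 586, 629, 639, 640, 689, 715, 731, 744, 755
Drop lowest 2 (534, 557) and highest 2 (744, 755)
Remaining (n=10): Σ = 6356, mean = 6356/10 = 635.600

635.6 ms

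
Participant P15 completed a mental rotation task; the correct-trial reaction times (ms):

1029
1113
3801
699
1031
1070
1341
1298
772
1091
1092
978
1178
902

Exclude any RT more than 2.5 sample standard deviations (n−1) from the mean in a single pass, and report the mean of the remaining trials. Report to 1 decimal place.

n = 14, ΣRT = 17395, M = 1242.500
Σ(x−M)² = 7447971.50; s = √(7447971.50/13) = 756.915
Cutoffs: 1242.500 ± 2.5·756.915 → [-649.8, 3134.8]
Outside: 3801 → excluded.
Retained (n=13): Σ = 13594, mean = 13594/13 = 1045.692

1045.7 ms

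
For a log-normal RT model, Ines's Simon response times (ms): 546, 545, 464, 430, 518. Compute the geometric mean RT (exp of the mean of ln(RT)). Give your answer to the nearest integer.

498 ms

ln(RT): 6.3026, 6.3008, 6.1399, 6.0638, 6.2500
Mean ln(RT) = 31.0570/5 = 6.21141
Geometric mean = exp(6.21141) = 498.40 ms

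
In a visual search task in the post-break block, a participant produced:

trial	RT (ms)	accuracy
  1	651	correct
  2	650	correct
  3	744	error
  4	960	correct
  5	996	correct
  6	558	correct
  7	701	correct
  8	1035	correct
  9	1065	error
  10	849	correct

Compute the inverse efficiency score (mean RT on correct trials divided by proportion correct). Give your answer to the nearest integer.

Correct trials (n=8): 651, 650, 960, 996, 558, 701, 1035, 849
Mean correct RT = 6400/8 = 800.0000 ms
Proportion correct = 8/10
IES = 800.0000 / (8/10) = 1000.000 ms

1000 ms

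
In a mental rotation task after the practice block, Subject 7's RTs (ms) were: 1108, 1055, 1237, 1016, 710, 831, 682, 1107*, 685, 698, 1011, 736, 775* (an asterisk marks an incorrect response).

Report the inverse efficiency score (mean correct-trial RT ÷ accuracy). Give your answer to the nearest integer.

1050 ms

Correct trials (n=11): 1108, 1055, 1237, 1016, 710, 831, 682, 685, 698, 1011, 736
Mean correct RT = 9769/11 = 888.0909 ms
Proportion correct = 11/13
IES = 888.0909 / (11/13) = 1049.562 ms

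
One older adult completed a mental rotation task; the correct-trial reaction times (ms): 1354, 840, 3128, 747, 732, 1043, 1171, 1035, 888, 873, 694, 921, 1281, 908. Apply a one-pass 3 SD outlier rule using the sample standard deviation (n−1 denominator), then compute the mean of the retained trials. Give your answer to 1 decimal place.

960.5 ms

n = 14, ΣRT = 15615, M = 1115.357
Σ(x−M)² = 4877121.21; s = √(4877121.21/13) = 612.506
Cutoffs: 1115.357 ± 3·612.506 → [-722.2, 2952.9]
Outside: 3128 → excluded.
Retained (n=13): Σ = 12487, mean = 12487/13 = 960.538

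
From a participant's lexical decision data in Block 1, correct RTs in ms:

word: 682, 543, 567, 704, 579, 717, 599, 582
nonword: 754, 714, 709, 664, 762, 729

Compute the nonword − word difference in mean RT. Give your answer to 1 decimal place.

100.4 ms

M(word) = 4973/8 = 621.625
M(nonword) = 4332/6 = 722.000
Difference = 722.000 − 621.625 = 100.375 ms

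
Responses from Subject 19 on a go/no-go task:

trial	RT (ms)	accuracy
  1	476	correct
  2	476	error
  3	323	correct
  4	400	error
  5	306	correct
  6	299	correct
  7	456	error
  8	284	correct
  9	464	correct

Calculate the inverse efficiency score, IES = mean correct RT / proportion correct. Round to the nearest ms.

538 ms

Correct trials (n=6): 476, 323, 306, 299, 284, 464
Mean correct RT = 2152/6 = 358.6667 ms
Proportion correct = 6/9
IES = 358.6667 / (6/9) = 538.000 ms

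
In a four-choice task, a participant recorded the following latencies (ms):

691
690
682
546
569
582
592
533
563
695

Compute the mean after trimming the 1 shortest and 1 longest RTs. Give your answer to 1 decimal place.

Sorted: 533, 546, 563, 569, 582, 592, 682, 690, 691, 695
Drop lowest 1 (533) and highest 1 (695)
Remaining (n=8): Σ = 4915, mean = 4915/8 = 614.375

614.4 ms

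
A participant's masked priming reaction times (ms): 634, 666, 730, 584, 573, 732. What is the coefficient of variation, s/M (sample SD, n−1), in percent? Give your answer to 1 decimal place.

10.6%

n = 6, Σ = 3919, M = 653.1667
Σ(x−M)² = 23860.833; s = √(23860.833/5) = 69.0809
CV = 69.0809 / 653.1667 = 0.10576 = 10.576%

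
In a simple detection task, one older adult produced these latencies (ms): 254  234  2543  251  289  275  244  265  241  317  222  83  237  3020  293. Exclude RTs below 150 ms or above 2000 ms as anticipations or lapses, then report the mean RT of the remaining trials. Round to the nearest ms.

Excluded: 83, 2543, 3020
Retained (n=12): Σ = 3122
Mean = 3122/12 = 260.1667

260 ms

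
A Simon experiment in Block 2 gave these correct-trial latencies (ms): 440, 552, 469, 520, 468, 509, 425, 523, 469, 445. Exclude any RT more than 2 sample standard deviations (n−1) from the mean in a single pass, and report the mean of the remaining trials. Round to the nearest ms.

482 ms

n = 10, ΣRT = 4820, M = 482.000
Σ(x−M)² = 15670.00; s = √(15670.00/9) = 41.727
Cutoffs: 482.000 ± 2·41.727 → [398.5, 565.5]
No RTs fall outside the cutoffs; all 10 retained. Mean = 4820/10 = 482.000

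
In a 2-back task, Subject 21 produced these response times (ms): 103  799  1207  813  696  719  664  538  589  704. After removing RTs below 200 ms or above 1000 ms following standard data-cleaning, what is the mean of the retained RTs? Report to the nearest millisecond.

690 ms

Excluded: 103, 1207
Retained (n=8): Σ = 5522
Mean = 5522/8 = 690.2500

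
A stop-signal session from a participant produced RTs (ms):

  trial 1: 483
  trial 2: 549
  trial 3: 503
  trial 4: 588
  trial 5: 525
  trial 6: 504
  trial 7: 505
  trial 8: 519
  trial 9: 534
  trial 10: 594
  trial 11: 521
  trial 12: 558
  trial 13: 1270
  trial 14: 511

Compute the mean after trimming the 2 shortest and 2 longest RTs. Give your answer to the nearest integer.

531 ms

Sorted: 483, 503, 504, 505, 511, 519, 521, 525, 534, 549, 558, 588, 594, 1270
Drop lowest 2 (483, 503) and highest 2 (594, 1270)
Remaining (n=10): Σ = 5314, mean = 5314/10 = 531.400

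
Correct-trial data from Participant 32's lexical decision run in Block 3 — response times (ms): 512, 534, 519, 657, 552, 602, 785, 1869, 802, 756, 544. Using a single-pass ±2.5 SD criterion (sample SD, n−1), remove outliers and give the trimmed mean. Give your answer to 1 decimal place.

626.3 ms

n = 11, ΣRT = 8132, M = 739.273
Σ(x−M)² = 1523714.18; s = √(1523714.18/10) = 390.348
Cutoffs: 739.273 ± 2.5·390.348 → [-236.6, 1715.1]
Outside: 1869 → excluded.
Retained (n=10): Σ = 6263, mean = 6263/10 = 626.300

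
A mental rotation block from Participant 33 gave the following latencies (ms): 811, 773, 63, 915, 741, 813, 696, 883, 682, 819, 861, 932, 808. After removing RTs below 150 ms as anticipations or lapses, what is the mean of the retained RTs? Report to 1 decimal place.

Excluded: 63
Retained (n=12): Σ = 9734
Mean = 9734/12 = 811.1667

811.2 ms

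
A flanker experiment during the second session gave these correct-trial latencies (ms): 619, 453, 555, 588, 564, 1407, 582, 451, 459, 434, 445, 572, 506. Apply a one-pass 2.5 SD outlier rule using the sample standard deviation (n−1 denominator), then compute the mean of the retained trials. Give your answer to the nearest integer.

519 ms

n = 13, ΣRT = 7635, M = 587.308
Σ(x−M)² = 778196.77; s = √(778196.77/12) = 254.656
Cutoffs: 587.308 ± 2.5·254.656 → [-49.3, 1223.9]
Outside: 1407 → excluded.
Retained (n=12): Σ = 6228, mean = 6228/12 = 519.000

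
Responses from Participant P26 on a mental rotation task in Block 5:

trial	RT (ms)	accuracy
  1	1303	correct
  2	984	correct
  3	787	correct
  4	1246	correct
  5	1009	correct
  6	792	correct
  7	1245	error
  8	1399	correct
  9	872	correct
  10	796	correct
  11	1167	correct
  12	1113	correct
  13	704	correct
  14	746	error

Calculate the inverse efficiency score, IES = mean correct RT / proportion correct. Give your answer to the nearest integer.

Correct trials (n=12): 1303, 984, 787, 1246, 1009, 792, 1399, 872, 796, 1167, 1113, 704
Mean correct RT = 12172/12 = 1014.3333 ms
Proportion correct = 12/14
IES = 1014.3333 / (12/14) = 1183.389 ms

1183 ms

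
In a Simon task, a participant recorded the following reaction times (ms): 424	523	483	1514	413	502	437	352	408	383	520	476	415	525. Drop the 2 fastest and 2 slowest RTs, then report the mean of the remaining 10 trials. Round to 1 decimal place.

Sorted: 352, 383, 408, 413, 415, 424, 437, 476, 483, 502, 520, 523, 525, 1514
Drop lowest 2 (352, 383) and highest 2 (525, 1514)
Remaining (n=10): Σ = 4601, mean = 4601/10 = 460.100

460.1 ms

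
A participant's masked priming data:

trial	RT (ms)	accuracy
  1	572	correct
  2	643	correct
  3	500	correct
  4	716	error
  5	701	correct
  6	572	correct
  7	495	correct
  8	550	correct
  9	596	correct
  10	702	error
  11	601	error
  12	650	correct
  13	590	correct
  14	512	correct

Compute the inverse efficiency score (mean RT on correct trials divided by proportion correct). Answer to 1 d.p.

Correct trials (n=11): 572, 643, 500, 701, 572, 495, 550, 596, 650, 590, 512
Mean correct RT = 6381/11 = 580.0909 ms
Proportion correct = 11/14
IES = 580.0909 / (11/14) = 738.298 ms

738.3 ms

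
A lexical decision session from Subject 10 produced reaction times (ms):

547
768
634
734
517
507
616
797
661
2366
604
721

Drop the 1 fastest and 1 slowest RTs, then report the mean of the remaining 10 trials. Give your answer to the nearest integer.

Sorted: 507, 517, 547, 604, 616, 634, 661, 721, 734, 768, 797, 2366
Drop lowest 1 (507) and highest 1 (2366)
Remaining (n=10): Σ = 6599, mean = 6599/10 = 659.900

660 ms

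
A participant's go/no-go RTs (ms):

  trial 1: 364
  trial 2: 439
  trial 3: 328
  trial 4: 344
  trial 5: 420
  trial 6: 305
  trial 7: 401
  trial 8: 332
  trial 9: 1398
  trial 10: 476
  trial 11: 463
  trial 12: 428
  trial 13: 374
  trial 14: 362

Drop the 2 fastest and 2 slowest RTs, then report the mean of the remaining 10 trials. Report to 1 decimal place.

Sorted: 305, 328, 332, 344, 362, 364, 374, 401, 420, 428, 439, 463, 476, 1398
Drop lowest 2 (305, 328) and highest 2 (476, 1398)
Remaining (n=10): Σ = 3927, mean = 3927/10 = 392.700

392.7 ms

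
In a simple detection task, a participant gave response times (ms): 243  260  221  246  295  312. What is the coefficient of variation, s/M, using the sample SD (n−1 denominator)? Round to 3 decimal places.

0.131

n = 6, Σ = 1577, M = 262.8333
Σ(x−M)² = 5886.833; s = √(5886.833/5) = 34.3128
CV = 34.3128 / 262.8333 = 0.13055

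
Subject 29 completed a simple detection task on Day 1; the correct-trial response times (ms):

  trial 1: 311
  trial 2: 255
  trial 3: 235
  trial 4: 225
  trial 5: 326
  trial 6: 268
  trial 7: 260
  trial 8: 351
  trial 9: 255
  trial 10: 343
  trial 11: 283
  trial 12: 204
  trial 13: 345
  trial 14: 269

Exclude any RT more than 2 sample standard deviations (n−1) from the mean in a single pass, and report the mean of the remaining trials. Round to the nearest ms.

281 ms

n = 14, ΣRT = 3930, M = 280.714
Σ(x−M)² = 29054.86; s = √(29054.86/13) = 47.276
Cutoffs: 280.714 ± 2·47.276 → [186.2, 375.3]
No RTs fall outside the cutoffs; all 14 retained. Mean = 3930/14 = 280.714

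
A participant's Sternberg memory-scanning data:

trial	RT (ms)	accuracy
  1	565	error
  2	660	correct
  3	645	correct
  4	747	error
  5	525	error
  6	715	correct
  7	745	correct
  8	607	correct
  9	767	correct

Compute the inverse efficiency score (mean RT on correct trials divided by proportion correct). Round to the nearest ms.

Correct trials (n=6): 660, 645, 715, 745, 607, 767
Mean correct RT = 4139/6 = 689.8333 ms
Proportion correct = 6/9
IES = 689.8333 / (6/9) = 1034.750 ms

1035 ms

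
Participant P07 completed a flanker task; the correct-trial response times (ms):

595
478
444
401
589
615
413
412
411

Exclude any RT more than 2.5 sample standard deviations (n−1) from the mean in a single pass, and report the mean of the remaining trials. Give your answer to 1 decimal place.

n = 9, ΣRT = 4358, M = 484.222
Σ(x−M)² = 64585.56; s = √(64585.56/8) = 89.851
Cutoffs: 484.222 ± 2.5·89.851 → [259.6, 708.8]
No RTs fall outside the cutoffs; all 9 retained. Mean = 4358/9 = 484.222

484.2 ms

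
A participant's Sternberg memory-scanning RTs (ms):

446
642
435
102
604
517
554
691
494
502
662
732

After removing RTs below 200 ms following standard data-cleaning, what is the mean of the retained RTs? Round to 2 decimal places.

570.82 ms

Excluded: 102
Retained (n=11): Σ = 6279
Mean = 6279/11 = 570.8182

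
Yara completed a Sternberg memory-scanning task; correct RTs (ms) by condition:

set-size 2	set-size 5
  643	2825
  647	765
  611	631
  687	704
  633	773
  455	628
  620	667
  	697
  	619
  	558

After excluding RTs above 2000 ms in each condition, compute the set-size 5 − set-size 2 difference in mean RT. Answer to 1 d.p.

57.6 ms

set-size 5: exclude 2825
M(set-size 2) = 4296/7 = 613.714
M(set-size 5) = 6042/9 = 671.333
Difference = 671.333 − 613.714 = 57.619 ms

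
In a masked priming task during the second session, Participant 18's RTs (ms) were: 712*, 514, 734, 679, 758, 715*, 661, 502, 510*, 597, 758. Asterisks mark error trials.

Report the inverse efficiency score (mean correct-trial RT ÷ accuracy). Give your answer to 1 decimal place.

894.3 ms

Correct trials (n=8): 514, 734, 679, 758, 661, 502, 597, 758
Mean correct RT = 5203/8 = 650.3750 ms
Proportion correct = 8/11
IES = 650.3750 / (8/11) = 894.266 ms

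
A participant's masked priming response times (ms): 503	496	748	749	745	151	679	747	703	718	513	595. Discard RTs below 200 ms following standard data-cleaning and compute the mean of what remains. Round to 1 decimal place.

Excluded: 151
Retained (n=11): Σ = 7196
Mean = 7196/11 = 654.1818

654.2 ms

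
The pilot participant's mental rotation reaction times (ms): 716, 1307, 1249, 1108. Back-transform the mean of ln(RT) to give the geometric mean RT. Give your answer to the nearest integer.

1067 ms

ln(RT): 6.5737, 7.1755, 7.1301, 7.0103
Mean ln(RT) = 27.8896/4 = 6.97240
Geometric mean = exp(6.97240) = 1066.77 ms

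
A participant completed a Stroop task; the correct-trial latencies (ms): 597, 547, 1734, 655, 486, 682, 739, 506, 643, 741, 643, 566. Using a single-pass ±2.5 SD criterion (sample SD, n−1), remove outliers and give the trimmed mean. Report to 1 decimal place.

618.6 ms

n = 12, ΣRT = 8539, M = 711.583
Σ(x−M)² = 1215000.92; s = √(1215000.92/11) = 332.347
Cutoffs: 711.583 ± 2.5·332.347 → [-119.3, 1542.5]
Outside: 1734 → excluded.
Retained (n=11): Σ = 6805, mean = 6805/11 = 618.636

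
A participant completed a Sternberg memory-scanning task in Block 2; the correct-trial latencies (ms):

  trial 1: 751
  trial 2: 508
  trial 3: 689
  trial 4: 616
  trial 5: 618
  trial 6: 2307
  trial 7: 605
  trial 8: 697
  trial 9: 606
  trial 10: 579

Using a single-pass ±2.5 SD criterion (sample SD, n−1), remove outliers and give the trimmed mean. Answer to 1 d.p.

629.9 ms

n = 10, ΣRT = 7976, M = 797.600
Σ(x−M)² = 2573068.40; s = √(2573068.40/9) = 534.693
Cutoffs: 797.600 ± 2.5·534.693 → [-539.1, 2134.3]
Outside: 2307 → excluded.
Retained (n=9): Σ = 5669, mean = 5669/9 = 629.889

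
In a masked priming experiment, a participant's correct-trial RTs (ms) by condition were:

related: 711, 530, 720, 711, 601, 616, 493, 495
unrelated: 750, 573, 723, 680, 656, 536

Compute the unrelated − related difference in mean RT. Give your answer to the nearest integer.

43 ms

M(related) = 4877/8 = 609.625
M(unrelated) = 3918/6 = 653.000
Difference = 653.000 − 609.625 = 43.375 ms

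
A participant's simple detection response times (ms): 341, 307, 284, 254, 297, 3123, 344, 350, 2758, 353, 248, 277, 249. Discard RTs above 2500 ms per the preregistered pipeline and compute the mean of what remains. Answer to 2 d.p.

300.36 ms

Excluded: 2758, 3123
Retained (n=11): Σ = 3304
Mean = 3304/11 = 300.3636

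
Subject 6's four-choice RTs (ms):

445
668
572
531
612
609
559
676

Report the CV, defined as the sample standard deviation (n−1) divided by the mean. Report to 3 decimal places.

0.129

n = 8, Σ = 4672, M = 584.0000
Σ(x−M)² = 39828.000; s = √(39828.000/7) = 75.4302
CV = 75.4302 / 584.0000 = 0.12916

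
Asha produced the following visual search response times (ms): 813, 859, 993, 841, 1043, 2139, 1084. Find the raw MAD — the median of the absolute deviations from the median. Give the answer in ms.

Sorted: 813, 841, 859, 993, 1043, 1084, 2139 → median = 993
|x − 993|: 180, 134, 0, 152, 50, 1146, 91
Sorted deviations: 0, 50, 91, 134, 152, 180, 1146 → MAD = 134

134 ms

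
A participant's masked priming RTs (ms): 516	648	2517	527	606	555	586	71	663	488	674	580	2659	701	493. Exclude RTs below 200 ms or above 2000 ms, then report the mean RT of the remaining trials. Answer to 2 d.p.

Excluded: 71, 2517, 2659
Retained (n=12): Σ = 7037
Mean = 7037/12 = 586.4167

586.42 ms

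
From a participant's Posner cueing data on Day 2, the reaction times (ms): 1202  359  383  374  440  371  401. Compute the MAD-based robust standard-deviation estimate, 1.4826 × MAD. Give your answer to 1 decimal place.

26.7 ms

Sorted: 359, 371, 374, 383, 401, 440, 1202 → median = 383
|x − 383| sorted: 0, 9, 12, 18, 24, 57, 819 → MAD = 18
Robust SD ≈ 1.4826 × 18 = 26.687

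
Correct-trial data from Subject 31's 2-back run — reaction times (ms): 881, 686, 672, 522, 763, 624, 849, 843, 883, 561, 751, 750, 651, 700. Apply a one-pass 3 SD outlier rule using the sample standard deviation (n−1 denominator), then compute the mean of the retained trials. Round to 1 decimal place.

n = 14, ΣRT = 10136, M = 724.000
Σ(x−M)² = 170068.00; s = √(170068.00/13) = 114.377
Cutoffs: 724.000 ± 3·114.377 → [380.9, 1067.1]
No RTs fall outside the cutoffs; all 14 retained. Mean = 10136/14 = 724.000

724.0 ms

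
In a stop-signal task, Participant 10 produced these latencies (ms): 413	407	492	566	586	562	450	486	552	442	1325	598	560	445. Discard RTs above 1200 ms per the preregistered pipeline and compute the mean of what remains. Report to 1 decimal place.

504.5 ms

Excluded: 1325
Retained (n=13): Σ = 6559
Mean = 6559/13 = 504.5385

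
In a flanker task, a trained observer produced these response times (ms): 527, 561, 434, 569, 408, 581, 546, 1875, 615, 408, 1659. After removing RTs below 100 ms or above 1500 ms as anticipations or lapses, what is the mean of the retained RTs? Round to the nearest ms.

Excluded: 1659, 1875
Retained (n=9): Σ = 4649
Mean = 4649/9 = 516.5556

517 ms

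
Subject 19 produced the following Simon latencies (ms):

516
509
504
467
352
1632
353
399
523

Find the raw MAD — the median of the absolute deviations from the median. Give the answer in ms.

37 ms

Sorted: 352, 353, 399, 467, 504, 509, 516, 523, 1632 → median = 504
|x − 504|: 12, 5, 0, 37, 152, 1128, 151, 105, 19
Sorted deviations: 0, 5, 12, 19, 37, 105, 151, 152, 1128 → MAD = 37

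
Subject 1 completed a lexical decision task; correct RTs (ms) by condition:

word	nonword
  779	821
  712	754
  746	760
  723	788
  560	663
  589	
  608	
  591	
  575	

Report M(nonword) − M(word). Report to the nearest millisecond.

104 ms

M(word) = 5883/9 = 653.667
M(nonword) = 3786/5 = 757.200
Difference = 757.200 − 653.667 = 103.533 ms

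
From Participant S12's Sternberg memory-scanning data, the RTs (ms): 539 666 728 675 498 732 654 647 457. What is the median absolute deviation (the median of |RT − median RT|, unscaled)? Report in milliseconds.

Sorted: 457, 498, 539, 647, 654, 666, 675, 728, 732 → median = 654
|x − 654|: 115, 12, 74, 21, 156, 78, 0, 7, 197
Sorted deviations: 0, 7, 12, 21, 74, 78, 115, 156, 197 → MAD = 74

74 ms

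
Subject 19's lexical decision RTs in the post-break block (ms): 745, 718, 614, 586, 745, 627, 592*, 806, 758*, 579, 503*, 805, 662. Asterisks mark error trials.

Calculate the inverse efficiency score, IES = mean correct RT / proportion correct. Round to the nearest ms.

895 ms

Correct trials (n=10): 745, 718, 614, 586, 745, 627, 806, 579, 805, 662
Mean correct RT = 6887/10 = 688.7000 ms
Proportion correct = 10/13
IES = 688.7000 / (10/13) = 895.310 ms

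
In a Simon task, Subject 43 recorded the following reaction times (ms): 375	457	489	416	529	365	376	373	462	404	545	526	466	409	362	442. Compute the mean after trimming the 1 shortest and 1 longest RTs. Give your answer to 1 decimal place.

Sorted: 362, 365, 373, 375, 376, 404, 409, 416, 442, 457, 462, 466, 489, 526, 529, 545
Drop lowest 1 (362) and highest 1 (545)
Remaining (n=14): Σ = 6089, mean = 6089/14 = 434.929

434.9 ms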